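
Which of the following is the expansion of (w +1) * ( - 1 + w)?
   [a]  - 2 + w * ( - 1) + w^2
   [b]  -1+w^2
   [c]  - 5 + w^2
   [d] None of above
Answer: b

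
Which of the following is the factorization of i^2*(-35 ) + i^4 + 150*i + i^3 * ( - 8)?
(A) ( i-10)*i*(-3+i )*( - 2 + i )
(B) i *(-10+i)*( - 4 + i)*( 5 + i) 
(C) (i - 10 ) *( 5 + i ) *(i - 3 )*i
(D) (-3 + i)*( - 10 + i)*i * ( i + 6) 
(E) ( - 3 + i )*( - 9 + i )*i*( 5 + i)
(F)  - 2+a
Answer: C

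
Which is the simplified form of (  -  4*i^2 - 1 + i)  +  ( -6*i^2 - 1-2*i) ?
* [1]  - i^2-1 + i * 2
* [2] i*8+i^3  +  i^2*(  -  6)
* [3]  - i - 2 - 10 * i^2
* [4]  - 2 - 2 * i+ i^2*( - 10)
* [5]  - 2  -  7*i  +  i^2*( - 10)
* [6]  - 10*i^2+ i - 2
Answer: 3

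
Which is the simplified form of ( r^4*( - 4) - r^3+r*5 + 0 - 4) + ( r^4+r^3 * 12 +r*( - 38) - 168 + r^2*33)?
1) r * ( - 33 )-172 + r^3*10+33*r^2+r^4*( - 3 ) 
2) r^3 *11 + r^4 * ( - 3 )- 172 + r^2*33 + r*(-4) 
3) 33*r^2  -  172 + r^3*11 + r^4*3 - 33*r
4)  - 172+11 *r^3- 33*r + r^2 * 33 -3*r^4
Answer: 4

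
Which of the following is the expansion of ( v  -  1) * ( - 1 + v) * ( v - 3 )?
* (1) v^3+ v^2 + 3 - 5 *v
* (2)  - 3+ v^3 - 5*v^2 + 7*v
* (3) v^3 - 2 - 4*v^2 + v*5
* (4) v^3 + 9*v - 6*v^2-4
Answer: 2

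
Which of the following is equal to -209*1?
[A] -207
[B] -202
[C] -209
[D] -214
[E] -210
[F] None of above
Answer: C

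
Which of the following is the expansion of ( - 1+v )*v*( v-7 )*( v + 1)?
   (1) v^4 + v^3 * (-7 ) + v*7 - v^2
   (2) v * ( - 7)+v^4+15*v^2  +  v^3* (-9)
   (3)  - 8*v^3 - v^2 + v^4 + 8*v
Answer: 1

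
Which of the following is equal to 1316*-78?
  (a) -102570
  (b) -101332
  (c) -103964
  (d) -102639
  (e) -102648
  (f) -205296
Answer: e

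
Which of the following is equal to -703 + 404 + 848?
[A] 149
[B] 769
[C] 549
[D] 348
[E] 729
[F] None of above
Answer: C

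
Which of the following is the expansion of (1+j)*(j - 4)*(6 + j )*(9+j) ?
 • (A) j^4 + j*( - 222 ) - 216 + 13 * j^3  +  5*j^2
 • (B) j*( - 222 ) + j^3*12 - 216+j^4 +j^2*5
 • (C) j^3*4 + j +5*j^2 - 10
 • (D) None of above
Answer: B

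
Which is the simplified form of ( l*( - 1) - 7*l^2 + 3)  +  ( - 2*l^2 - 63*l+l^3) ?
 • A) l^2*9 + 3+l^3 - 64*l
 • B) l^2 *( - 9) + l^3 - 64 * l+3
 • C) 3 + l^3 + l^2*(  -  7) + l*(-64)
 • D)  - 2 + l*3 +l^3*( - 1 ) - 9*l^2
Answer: B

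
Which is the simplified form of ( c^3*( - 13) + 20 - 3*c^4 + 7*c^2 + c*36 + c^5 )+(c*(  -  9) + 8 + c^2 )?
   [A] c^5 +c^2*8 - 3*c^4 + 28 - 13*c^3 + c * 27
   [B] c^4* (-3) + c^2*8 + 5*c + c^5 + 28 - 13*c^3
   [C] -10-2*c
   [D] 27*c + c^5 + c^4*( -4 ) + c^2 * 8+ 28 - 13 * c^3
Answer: A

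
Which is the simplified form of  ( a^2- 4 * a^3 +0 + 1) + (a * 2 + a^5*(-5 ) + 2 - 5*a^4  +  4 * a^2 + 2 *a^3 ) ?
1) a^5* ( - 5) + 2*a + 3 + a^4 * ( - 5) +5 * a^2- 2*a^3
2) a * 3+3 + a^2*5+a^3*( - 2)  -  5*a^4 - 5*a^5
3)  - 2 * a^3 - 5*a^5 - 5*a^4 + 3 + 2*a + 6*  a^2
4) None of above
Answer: 1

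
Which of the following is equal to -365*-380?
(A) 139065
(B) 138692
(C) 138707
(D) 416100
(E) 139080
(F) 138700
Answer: F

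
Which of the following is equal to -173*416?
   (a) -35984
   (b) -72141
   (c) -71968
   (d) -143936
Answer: c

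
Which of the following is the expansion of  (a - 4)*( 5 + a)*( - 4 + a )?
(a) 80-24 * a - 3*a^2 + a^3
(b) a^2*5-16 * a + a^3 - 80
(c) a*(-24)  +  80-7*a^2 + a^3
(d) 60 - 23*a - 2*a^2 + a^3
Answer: a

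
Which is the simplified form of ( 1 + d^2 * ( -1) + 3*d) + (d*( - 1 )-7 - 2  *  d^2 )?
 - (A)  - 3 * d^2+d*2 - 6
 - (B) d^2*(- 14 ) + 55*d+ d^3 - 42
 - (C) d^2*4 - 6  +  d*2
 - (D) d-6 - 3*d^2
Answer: A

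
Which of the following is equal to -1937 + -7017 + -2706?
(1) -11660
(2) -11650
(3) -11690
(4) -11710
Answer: 1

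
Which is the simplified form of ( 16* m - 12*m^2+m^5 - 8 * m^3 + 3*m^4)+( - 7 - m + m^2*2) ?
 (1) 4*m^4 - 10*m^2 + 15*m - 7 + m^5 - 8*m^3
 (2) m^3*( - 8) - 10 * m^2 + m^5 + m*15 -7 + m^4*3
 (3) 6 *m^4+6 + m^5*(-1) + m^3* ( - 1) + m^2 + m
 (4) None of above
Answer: 2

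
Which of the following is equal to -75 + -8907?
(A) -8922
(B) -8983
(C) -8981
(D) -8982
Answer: D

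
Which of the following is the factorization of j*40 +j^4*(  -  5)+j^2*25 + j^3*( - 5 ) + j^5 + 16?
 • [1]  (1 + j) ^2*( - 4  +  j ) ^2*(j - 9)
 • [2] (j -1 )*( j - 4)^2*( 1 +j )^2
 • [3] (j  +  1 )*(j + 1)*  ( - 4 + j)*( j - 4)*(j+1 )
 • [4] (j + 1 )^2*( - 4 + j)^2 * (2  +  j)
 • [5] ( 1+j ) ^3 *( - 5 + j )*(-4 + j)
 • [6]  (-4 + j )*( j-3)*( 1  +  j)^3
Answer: 3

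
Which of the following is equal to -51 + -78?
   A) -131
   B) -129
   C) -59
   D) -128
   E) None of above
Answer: B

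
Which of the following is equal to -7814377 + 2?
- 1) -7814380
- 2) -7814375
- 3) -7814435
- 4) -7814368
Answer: 2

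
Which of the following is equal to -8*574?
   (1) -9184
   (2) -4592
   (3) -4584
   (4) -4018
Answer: 2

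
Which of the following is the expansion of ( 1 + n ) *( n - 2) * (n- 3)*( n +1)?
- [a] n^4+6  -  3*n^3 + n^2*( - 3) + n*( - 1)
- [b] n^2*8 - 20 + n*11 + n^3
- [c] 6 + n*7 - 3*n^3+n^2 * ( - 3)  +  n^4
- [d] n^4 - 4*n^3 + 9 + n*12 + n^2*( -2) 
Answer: c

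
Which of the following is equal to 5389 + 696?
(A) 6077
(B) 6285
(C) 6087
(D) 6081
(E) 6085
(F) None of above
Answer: E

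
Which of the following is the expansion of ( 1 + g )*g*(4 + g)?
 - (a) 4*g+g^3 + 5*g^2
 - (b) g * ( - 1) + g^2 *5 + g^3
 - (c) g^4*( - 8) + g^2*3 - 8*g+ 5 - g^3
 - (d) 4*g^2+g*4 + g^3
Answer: a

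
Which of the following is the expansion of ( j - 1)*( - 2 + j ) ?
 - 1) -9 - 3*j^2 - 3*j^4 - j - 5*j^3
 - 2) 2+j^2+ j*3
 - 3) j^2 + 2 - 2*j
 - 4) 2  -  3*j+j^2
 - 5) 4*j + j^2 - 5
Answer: 4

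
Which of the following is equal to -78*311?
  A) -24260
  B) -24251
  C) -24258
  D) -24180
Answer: C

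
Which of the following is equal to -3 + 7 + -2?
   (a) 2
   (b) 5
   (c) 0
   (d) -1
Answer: a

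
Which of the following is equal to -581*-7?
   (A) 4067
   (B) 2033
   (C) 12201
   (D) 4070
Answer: A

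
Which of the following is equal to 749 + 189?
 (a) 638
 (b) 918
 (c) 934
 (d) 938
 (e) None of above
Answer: d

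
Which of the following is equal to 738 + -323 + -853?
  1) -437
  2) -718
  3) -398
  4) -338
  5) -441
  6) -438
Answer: 6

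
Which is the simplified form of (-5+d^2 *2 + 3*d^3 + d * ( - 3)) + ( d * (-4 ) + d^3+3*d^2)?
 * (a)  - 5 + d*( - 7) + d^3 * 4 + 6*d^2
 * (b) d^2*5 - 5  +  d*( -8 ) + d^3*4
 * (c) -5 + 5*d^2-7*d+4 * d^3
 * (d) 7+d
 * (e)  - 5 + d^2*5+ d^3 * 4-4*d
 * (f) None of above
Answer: c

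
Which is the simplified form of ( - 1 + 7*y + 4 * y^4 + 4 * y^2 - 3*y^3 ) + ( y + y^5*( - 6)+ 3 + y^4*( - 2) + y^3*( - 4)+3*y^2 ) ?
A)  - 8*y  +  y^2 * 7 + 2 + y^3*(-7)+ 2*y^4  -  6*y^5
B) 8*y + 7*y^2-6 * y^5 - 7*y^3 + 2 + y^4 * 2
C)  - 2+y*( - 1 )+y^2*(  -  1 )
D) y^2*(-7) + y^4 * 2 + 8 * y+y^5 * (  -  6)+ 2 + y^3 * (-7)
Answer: B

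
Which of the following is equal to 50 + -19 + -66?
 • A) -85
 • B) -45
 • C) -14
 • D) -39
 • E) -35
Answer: E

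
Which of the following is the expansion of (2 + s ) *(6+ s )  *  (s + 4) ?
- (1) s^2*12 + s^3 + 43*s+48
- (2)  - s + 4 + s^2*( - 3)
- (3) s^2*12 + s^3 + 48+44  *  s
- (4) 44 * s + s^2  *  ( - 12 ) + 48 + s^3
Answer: 3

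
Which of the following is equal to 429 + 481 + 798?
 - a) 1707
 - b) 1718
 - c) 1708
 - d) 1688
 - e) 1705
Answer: c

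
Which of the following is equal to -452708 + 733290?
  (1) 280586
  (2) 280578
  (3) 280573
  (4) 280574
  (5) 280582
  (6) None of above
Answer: 5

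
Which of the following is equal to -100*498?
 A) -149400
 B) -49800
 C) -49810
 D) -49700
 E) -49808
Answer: B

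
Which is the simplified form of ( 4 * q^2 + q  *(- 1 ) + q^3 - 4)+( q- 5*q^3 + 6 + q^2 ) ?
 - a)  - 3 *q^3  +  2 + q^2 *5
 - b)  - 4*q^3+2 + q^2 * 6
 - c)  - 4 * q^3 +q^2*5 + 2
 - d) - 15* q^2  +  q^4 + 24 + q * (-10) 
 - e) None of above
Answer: c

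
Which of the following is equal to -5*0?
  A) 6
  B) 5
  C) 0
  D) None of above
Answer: C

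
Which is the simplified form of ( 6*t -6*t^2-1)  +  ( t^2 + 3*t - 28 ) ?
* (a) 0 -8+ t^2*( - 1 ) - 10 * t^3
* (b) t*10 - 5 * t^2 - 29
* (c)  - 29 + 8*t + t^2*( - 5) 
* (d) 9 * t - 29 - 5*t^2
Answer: d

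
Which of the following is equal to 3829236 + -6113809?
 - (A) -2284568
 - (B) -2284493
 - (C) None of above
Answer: C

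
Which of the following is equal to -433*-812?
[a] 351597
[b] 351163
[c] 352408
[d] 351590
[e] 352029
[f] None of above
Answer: f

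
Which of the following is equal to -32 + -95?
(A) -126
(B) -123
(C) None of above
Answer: C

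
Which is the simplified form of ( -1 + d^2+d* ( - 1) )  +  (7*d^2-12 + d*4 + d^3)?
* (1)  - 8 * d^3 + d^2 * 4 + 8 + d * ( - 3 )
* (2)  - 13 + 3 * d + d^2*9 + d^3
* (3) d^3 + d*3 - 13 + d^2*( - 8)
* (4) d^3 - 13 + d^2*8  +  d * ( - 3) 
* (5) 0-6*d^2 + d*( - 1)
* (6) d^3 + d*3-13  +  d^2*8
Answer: 6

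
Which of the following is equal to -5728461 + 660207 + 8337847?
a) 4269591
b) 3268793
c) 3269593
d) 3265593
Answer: c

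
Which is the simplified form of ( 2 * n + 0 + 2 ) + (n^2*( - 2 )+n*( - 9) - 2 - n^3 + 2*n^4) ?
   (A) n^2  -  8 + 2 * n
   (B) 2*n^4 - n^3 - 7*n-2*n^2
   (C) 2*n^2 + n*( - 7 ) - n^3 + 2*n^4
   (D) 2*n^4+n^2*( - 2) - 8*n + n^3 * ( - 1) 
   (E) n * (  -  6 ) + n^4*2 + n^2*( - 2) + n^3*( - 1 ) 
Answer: B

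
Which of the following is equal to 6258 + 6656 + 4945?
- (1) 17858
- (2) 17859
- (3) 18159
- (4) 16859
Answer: 2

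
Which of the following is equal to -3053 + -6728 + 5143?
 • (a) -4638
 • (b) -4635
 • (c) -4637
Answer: a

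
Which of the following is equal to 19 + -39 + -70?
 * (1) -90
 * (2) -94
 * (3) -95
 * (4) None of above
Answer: 1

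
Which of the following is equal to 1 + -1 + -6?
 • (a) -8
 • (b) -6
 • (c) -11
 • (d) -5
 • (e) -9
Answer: b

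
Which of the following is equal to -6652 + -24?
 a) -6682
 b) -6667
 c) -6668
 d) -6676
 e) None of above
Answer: d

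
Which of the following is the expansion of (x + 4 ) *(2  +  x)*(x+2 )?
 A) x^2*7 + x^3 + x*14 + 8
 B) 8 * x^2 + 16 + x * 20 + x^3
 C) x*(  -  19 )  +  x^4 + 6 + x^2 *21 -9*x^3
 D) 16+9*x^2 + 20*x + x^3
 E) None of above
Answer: B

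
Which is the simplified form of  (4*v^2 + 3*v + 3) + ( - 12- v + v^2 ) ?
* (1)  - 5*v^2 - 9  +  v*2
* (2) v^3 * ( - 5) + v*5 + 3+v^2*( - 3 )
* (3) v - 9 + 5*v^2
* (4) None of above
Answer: 4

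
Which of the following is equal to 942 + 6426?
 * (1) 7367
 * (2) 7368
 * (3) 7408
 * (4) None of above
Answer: 2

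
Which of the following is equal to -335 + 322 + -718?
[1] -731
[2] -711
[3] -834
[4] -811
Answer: 1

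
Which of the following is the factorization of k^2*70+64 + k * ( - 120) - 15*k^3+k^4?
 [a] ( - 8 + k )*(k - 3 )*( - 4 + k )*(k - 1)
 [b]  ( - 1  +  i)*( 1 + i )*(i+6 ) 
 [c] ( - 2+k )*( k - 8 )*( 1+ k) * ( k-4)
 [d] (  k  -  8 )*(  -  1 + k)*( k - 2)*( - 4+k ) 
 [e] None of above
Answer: d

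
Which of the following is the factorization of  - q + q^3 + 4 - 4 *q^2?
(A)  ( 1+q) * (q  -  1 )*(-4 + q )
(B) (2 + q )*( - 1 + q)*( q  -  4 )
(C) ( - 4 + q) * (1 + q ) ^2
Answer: A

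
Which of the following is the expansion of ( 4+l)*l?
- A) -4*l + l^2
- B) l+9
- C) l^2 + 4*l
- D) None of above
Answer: C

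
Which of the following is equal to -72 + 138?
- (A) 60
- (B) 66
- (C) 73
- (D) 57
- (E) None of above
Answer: B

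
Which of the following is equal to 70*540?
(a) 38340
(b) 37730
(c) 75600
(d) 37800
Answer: d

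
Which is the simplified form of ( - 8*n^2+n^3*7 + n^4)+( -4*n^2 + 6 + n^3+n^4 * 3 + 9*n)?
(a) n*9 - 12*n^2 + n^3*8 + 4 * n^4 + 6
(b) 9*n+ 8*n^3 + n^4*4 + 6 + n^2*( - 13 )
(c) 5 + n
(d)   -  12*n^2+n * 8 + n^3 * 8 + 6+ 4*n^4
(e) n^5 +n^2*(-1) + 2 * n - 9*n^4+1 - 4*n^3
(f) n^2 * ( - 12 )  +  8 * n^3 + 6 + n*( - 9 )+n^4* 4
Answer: a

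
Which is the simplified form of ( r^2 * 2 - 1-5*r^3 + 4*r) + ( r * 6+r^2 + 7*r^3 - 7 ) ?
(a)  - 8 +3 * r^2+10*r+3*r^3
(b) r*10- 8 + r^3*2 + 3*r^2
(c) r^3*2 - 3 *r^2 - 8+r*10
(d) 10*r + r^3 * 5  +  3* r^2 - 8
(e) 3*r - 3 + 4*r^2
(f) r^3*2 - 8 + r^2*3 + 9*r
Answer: b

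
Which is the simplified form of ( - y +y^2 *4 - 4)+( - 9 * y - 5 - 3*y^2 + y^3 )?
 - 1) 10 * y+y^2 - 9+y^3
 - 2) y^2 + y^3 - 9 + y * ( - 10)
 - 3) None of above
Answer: 2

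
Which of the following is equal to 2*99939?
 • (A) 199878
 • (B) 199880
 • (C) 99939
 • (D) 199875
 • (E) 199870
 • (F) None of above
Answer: A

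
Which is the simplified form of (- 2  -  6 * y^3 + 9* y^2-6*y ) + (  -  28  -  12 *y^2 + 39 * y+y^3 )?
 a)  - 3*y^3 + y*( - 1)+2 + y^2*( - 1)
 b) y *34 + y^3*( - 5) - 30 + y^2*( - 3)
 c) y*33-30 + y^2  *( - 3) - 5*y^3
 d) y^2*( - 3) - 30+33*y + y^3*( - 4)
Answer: c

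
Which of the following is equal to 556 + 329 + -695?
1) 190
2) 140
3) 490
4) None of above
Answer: 1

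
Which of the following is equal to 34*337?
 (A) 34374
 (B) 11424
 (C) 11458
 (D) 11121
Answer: C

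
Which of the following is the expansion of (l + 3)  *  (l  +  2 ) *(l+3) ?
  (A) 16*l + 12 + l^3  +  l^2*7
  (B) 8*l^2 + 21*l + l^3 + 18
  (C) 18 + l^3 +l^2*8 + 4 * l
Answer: B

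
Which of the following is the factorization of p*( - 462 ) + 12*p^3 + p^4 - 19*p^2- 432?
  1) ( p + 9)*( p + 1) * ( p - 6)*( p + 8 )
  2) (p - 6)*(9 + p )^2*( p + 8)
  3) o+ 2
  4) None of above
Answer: 1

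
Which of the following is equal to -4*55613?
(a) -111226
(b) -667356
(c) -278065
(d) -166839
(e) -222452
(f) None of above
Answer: e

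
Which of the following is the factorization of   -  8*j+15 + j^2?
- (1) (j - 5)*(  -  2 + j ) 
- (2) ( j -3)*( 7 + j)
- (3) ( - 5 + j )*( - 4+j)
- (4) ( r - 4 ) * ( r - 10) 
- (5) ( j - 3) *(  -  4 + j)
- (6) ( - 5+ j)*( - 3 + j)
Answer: 6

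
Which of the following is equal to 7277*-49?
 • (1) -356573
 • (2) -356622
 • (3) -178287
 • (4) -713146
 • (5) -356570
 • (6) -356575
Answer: 1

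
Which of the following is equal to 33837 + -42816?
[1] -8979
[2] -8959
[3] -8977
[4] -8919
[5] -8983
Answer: 1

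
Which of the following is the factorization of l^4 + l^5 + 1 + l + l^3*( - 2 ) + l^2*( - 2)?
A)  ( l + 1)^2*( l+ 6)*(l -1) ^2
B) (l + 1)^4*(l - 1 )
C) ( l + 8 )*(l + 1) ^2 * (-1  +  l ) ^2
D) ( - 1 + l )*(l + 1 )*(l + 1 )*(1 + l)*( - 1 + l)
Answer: D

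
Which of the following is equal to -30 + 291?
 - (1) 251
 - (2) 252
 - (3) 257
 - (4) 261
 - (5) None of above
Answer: 4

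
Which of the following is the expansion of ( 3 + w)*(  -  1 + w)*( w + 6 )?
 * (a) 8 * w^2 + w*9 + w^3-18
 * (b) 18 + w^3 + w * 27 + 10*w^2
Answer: a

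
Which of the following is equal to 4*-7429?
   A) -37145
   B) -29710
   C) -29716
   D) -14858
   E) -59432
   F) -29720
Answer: C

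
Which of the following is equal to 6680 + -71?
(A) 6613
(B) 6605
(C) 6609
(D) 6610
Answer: C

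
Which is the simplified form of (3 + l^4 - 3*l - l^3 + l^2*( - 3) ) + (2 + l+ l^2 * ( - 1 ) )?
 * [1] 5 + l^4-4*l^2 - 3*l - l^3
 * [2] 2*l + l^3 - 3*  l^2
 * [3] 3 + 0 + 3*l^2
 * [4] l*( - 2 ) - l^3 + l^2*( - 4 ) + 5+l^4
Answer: 4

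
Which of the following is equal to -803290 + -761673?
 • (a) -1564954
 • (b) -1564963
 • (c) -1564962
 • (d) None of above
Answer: b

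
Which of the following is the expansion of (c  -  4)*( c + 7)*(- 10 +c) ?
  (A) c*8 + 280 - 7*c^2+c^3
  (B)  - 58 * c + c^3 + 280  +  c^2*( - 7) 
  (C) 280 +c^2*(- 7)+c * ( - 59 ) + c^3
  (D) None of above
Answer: B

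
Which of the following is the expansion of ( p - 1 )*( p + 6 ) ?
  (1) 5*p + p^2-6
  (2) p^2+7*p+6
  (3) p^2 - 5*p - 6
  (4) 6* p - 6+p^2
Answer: 1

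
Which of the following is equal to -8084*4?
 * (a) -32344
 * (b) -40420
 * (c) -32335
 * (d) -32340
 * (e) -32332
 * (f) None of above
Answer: f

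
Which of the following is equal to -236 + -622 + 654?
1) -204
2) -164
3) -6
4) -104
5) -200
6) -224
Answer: 1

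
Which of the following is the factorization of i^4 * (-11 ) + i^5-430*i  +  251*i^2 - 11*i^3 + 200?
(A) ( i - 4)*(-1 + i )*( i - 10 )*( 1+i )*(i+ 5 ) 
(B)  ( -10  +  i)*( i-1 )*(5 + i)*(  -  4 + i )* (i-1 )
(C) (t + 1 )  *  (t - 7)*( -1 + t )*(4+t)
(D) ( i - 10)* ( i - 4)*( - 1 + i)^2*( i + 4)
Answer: B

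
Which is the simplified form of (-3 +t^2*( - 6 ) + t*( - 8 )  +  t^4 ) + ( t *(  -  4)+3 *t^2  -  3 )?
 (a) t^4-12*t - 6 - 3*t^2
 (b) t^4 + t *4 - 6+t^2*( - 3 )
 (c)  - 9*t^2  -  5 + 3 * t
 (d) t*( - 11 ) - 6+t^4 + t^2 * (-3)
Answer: a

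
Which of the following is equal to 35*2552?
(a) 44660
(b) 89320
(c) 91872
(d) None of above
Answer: b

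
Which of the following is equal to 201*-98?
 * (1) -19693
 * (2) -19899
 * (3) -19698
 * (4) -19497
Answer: 3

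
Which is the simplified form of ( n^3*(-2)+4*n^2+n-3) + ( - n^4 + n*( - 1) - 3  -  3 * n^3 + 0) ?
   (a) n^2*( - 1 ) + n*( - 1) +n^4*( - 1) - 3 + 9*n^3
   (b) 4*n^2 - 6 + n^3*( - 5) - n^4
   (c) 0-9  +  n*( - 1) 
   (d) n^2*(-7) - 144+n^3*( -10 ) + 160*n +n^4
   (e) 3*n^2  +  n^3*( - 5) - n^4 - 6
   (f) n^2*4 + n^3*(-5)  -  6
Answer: b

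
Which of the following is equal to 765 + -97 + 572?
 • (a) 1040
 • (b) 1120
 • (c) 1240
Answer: c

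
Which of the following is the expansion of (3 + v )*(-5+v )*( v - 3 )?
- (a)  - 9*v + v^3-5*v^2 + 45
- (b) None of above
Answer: a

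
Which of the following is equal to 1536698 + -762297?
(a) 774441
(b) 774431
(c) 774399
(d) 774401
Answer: d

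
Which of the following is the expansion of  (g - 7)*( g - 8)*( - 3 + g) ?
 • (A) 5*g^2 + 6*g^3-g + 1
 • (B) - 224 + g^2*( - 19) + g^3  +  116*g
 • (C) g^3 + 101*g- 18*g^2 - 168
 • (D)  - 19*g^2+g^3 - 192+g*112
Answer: C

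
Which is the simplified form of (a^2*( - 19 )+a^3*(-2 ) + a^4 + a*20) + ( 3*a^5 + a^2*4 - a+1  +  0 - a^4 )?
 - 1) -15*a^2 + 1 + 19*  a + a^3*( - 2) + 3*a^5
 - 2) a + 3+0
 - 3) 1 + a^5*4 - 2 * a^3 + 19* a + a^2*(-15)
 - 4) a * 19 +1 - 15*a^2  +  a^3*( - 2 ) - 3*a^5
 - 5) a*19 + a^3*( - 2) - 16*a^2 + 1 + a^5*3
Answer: 1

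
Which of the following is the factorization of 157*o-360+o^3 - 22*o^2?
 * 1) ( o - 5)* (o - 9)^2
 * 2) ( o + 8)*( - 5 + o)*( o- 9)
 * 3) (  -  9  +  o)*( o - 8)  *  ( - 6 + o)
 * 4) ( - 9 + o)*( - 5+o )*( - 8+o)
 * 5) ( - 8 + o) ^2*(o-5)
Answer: 4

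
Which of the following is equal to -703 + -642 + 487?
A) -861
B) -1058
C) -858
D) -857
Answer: C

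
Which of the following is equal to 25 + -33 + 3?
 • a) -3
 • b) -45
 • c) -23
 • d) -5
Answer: d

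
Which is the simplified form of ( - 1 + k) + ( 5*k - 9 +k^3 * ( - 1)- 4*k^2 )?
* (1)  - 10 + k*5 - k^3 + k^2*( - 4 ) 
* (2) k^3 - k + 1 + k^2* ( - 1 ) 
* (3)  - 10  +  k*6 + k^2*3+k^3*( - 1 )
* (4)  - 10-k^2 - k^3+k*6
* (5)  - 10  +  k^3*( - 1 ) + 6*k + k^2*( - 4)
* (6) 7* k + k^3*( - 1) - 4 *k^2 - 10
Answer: 5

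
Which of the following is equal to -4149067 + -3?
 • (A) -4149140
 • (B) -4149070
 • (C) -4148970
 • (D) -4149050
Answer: B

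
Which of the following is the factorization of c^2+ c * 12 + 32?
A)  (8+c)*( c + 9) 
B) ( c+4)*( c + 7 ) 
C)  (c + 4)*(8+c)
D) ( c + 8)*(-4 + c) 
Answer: C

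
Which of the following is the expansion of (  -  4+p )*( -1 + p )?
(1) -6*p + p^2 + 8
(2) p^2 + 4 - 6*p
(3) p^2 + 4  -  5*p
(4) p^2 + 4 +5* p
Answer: 3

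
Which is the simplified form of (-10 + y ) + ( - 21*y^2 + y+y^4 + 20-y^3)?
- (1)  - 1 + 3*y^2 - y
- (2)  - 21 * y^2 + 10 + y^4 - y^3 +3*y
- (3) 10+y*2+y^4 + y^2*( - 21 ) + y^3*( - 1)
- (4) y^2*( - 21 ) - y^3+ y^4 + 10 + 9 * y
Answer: 3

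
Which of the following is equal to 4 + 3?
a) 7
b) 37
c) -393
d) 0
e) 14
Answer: a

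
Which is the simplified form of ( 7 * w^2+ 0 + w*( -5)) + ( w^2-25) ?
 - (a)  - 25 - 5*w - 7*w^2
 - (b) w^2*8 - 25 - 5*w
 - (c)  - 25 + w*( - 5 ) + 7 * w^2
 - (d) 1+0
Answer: b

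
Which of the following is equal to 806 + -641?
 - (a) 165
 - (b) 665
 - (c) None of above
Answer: a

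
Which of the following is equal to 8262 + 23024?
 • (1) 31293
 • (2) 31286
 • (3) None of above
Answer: 2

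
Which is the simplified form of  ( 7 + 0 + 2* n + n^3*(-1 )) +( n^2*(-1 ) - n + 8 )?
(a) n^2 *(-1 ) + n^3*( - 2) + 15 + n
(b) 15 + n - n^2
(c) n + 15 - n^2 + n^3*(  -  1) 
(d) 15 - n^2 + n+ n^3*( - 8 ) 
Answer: c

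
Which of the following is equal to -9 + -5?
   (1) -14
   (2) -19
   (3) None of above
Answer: 1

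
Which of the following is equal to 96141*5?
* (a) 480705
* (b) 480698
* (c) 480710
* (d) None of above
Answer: a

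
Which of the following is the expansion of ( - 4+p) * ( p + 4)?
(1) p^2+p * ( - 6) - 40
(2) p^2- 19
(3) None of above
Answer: 3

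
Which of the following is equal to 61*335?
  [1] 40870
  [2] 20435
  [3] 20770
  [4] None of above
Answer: 2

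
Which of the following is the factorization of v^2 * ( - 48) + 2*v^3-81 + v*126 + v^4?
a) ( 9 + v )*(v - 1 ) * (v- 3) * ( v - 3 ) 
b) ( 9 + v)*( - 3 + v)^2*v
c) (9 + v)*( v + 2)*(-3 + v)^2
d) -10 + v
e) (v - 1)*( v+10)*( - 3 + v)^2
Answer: a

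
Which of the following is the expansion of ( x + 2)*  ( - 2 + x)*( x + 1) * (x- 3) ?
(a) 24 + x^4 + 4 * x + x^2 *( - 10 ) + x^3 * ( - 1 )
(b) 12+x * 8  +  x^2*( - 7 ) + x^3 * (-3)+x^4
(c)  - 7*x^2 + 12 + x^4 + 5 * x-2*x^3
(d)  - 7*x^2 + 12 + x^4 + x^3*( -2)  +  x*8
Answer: d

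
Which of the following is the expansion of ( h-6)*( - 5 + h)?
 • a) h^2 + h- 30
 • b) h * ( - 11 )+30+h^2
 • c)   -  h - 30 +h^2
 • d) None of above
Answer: b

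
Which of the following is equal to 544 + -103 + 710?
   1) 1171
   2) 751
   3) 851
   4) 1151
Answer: 4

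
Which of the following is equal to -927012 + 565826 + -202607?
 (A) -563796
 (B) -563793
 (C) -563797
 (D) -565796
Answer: B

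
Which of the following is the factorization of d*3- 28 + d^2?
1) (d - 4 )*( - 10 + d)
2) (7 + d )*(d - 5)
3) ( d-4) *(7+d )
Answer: 3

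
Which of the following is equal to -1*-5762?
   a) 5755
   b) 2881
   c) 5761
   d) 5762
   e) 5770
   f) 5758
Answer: d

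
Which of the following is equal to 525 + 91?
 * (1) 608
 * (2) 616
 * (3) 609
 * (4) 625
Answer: 2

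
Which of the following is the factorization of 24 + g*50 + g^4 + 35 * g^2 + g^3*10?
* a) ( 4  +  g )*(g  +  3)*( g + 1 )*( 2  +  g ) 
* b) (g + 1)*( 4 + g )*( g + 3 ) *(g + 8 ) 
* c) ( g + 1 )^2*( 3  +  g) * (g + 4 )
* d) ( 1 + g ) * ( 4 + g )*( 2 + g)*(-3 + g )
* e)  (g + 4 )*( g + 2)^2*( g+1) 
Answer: a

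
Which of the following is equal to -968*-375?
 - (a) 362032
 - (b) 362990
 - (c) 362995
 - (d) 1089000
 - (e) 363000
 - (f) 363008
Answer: e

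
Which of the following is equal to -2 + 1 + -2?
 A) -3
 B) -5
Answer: A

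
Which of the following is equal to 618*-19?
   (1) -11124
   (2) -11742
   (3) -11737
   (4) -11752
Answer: 2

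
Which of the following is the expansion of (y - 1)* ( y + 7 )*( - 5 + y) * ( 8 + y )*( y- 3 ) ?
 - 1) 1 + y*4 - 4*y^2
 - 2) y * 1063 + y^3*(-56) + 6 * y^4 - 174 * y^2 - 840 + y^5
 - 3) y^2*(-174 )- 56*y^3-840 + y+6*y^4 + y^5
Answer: 2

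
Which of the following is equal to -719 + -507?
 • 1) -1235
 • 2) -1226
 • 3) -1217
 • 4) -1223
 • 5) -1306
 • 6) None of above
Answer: 2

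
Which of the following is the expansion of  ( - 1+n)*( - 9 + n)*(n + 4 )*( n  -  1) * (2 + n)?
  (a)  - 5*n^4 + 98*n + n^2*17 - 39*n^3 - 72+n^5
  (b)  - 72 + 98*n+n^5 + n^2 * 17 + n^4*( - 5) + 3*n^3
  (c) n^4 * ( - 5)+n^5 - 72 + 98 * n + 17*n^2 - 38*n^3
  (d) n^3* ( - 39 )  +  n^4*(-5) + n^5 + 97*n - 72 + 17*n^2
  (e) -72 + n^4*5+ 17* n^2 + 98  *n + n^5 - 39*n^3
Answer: a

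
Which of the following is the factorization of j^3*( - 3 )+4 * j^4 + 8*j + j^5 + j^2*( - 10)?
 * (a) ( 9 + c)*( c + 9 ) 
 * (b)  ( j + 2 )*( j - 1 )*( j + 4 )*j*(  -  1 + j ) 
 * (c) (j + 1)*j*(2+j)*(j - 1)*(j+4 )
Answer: b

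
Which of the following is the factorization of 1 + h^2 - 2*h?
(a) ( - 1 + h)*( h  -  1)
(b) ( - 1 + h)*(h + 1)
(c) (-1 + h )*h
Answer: a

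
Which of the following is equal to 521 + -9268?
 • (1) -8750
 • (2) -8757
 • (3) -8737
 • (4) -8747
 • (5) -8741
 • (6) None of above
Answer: 4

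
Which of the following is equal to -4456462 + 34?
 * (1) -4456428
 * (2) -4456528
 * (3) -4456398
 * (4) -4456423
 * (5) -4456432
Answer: 1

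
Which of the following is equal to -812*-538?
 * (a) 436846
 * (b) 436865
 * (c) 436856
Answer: c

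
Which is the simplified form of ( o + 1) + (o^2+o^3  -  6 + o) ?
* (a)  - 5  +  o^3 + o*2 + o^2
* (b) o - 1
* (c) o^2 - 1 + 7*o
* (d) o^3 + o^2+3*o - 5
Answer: a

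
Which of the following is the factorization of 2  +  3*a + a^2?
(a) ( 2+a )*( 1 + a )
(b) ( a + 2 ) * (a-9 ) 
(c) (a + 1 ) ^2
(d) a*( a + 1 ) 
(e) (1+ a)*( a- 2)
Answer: a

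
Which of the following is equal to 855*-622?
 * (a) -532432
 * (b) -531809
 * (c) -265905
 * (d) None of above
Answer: d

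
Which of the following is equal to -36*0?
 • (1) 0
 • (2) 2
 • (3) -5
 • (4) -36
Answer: 1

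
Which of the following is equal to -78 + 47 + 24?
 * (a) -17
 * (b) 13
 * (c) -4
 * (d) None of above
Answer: d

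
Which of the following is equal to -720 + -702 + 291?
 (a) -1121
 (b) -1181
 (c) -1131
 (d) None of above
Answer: c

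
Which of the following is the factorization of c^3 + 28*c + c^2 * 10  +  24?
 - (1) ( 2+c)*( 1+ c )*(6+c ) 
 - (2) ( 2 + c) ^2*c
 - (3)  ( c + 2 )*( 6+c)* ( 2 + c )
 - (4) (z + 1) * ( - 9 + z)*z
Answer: 3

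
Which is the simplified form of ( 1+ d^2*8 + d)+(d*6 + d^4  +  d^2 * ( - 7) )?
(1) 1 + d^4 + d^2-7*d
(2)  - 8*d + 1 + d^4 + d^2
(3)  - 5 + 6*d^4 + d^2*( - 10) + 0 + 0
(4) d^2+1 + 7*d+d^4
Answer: 4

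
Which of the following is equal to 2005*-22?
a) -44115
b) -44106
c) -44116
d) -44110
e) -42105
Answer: d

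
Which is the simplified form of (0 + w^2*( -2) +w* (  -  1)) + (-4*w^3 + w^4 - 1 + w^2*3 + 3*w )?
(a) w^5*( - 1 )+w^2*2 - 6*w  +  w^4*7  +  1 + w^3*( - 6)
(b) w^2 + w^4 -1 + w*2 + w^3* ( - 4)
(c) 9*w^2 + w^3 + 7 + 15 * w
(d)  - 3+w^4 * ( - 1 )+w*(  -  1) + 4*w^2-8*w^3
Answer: b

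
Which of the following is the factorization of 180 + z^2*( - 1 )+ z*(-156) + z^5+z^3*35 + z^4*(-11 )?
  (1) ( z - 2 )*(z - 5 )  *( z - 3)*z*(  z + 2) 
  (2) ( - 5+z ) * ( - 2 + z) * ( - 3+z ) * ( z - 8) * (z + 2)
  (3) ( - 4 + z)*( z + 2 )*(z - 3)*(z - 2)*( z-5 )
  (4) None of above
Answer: 4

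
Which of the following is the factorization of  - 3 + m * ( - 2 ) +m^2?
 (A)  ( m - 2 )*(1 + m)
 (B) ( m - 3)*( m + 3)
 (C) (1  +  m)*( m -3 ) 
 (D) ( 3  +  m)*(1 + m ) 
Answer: C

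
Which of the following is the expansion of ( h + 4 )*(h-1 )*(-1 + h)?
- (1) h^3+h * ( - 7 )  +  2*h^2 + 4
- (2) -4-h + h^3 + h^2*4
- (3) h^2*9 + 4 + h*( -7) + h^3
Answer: 1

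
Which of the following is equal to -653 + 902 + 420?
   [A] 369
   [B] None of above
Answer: B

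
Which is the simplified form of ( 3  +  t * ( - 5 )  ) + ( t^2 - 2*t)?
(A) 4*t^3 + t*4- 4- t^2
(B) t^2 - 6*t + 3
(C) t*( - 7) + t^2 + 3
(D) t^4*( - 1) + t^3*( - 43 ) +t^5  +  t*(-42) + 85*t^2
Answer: C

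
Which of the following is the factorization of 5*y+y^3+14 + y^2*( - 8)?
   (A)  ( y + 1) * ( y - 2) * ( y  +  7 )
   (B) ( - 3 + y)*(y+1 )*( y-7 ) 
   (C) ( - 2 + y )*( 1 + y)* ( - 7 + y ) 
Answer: C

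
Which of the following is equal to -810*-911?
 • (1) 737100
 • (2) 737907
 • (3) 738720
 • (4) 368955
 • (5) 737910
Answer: 5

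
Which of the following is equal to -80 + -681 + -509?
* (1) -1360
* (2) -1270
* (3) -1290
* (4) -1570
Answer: 2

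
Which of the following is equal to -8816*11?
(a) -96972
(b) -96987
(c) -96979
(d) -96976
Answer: d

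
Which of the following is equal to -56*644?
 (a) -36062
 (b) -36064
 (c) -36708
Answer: b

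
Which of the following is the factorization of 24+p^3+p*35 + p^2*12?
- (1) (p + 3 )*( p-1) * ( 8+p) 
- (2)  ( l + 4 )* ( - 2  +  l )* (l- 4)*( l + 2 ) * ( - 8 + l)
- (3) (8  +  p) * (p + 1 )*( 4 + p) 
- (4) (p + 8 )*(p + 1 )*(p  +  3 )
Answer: 4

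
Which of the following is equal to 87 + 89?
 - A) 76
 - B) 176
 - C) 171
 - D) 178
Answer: B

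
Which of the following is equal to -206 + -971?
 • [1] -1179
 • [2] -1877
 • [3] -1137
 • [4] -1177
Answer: 4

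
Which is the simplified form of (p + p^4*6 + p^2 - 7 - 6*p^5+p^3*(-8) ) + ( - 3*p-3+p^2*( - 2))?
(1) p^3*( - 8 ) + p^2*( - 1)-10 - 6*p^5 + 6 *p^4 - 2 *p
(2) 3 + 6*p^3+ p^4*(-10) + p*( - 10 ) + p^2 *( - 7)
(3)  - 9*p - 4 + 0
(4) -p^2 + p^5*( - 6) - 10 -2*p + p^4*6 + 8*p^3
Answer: 1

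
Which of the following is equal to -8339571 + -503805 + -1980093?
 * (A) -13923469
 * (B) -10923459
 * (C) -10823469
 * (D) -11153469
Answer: C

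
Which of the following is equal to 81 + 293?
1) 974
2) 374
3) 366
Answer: 2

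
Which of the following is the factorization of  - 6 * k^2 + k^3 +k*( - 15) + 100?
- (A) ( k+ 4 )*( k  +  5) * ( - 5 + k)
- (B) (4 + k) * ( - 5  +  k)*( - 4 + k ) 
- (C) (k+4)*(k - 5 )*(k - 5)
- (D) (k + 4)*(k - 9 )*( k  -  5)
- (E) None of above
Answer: C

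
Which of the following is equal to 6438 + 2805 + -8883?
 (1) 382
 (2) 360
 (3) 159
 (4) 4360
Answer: 2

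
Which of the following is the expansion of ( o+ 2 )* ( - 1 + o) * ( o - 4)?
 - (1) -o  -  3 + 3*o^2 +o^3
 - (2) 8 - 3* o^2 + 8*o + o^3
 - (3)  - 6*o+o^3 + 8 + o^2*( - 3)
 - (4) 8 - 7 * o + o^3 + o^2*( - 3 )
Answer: 3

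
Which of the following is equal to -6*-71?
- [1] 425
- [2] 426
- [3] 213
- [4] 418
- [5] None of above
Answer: 2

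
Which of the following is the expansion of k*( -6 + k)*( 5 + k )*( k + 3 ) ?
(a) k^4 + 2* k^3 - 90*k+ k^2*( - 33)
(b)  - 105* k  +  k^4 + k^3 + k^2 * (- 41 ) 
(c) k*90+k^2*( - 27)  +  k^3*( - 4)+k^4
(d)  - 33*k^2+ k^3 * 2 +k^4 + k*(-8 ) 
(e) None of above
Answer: a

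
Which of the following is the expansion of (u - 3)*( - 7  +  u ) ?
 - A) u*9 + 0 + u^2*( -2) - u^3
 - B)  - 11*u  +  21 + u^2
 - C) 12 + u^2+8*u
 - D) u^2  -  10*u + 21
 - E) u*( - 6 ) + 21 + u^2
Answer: D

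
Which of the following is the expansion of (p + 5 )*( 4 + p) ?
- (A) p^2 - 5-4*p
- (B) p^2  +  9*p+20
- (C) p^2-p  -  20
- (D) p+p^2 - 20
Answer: B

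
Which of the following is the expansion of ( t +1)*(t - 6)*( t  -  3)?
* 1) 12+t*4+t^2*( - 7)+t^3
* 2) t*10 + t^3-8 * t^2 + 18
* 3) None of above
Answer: 3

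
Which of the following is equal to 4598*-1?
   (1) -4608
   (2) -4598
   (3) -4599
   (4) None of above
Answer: 2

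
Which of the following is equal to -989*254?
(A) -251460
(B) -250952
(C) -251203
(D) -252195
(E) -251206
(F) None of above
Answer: E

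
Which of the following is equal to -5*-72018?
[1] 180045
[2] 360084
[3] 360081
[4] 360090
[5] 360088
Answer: 4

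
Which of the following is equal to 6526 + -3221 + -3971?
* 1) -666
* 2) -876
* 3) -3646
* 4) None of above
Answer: 1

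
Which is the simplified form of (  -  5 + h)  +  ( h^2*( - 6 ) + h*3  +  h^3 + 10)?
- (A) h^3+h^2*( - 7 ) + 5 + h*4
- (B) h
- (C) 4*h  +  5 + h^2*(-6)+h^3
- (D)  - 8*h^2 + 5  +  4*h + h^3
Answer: C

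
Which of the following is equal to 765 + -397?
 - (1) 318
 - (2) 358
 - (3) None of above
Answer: 3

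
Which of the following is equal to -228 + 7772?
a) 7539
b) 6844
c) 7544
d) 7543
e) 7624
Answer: c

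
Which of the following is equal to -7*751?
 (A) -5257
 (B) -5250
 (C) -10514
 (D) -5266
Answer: A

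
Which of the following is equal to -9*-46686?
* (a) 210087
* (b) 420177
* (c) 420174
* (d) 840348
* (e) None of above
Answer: c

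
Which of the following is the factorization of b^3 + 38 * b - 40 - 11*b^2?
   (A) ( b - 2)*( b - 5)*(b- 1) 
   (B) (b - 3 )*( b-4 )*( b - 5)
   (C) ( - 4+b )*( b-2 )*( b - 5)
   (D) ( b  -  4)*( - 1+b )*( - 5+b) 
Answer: C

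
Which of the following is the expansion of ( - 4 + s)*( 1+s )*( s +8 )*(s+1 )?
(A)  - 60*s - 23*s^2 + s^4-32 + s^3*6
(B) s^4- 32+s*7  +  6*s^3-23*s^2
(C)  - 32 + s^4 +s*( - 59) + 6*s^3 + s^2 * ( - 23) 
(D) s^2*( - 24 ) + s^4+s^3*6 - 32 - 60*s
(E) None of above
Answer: A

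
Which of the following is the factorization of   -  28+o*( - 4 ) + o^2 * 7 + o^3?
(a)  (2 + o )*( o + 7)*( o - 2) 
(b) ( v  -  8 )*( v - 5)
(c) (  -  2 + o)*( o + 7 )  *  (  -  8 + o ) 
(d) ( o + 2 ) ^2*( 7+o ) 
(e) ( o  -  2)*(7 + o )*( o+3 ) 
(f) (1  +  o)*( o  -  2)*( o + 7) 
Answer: a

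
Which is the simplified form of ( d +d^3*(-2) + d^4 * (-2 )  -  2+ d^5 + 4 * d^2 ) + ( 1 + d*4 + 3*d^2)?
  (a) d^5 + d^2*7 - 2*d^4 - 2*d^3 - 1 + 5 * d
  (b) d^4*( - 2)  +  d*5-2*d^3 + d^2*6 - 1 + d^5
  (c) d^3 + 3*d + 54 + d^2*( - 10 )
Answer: a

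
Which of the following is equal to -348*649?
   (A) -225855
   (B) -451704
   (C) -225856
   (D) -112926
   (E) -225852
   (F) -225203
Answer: E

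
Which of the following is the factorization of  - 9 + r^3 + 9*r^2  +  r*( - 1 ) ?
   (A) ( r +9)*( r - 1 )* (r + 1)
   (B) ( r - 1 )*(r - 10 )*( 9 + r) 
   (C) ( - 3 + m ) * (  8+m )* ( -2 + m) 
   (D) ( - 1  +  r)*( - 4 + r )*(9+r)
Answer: A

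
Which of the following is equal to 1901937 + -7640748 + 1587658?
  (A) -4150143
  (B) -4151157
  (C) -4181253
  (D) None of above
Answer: D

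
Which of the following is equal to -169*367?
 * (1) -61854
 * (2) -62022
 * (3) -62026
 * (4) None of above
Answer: 4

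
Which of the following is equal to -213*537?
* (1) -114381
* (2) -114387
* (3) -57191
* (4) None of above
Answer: 1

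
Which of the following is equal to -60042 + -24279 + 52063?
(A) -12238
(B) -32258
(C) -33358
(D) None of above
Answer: B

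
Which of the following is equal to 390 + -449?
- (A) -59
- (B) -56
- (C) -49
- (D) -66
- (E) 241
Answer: A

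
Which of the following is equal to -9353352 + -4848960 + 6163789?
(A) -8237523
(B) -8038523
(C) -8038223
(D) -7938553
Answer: B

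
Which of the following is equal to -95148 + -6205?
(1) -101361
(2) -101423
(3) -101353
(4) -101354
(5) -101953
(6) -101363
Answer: 3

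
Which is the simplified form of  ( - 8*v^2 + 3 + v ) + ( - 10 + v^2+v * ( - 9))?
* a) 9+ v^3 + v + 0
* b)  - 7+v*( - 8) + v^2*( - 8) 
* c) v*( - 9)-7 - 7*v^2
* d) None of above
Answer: d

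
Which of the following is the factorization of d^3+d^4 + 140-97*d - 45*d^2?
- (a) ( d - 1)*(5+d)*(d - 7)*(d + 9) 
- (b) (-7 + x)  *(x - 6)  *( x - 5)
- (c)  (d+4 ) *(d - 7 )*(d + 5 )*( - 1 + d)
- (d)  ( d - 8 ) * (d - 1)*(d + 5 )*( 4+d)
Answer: c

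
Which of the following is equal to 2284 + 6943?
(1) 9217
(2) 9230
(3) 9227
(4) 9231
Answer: 3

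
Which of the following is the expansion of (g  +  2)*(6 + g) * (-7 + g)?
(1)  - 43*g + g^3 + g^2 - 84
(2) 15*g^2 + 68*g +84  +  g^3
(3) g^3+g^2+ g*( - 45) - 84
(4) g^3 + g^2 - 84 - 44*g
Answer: 4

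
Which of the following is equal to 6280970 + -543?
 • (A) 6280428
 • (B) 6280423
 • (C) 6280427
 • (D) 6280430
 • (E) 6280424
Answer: C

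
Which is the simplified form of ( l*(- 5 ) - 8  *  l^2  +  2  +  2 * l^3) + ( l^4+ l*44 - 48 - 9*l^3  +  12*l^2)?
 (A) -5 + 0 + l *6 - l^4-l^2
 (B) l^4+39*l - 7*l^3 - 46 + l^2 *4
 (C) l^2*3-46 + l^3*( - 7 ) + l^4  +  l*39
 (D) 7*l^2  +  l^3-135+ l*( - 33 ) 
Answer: B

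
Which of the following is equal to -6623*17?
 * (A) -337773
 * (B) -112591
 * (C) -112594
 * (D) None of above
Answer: B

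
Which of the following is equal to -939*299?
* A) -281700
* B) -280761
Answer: B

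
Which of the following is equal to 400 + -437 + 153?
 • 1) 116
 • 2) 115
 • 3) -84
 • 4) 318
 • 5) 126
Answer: 1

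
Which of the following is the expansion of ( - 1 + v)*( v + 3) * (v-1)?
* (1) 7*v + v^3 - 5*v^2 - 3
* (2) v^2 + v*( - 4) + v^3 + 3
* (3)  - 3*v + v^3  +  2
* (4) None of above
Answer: 4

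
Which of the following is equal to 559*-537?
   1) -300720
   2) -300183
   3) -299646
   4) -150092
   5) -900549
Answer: 2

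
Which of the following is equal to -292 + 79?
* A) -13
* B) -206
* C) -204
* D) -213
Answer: D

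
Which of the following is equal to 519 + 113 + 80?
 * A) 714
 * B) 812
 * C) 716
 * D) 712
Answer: D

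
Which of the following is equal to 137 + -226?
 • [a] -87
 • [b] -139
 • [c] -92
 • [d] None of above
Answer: d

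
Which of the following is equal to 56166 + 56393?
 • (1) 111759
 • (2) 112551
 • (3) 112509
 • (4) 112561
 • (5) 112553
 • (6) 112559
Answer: 6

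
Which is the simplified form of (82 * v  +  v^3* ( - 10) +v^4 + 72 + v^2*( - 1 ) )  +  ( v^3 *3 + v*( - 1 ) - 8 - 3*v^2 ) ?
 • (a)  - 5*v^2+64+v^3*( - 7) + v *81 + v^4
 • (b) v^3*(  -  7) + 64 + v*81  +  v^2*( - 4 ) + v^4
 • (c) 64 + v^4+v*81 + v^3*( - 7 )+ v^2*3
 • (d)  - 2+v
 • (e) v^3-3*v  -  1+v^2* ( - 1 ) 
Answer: b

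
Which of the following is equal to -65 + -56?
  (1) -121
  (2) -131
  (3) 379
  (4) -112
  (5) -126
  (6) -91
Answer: 1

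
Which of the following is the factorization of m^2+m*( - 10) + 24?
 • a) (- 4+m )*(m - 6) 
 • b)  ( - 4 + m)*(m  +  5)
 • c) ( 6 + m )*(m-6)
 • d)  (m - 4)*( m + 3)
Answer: a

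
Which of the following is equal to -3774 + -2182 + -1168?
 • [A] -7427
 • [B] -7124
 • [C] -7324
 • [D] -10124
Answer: B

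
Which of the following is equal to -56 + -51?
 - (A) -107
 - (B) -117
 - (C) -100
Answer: A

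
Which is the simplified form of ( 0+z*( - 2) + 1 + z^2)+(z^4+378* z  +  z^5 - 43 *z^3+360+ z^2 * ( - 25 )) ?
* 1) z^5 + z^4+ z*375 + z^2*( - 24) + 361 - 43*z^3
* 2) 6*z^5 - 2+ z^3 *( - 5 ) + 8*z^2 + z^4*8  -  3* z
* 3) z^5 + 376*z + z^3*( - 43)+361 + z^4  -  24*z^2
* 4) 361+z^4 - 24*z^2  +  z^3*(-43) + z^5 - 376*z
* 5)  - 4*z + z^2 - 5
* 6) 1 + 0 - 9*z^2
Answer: 3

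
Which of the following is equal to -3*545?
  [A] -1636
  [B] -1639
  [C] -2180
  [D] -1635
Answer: D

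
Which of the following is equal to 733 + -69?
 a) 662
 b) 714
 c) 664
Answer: c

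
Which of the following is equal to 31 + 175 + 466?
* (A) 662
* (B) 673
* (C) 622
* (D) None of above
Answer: D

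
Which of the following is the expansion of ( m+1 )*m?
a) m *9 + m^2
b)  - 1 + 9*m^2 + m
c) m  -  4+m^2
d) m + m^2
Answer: d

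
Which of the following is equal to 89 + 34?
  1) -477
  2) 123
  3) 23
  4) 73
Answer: 2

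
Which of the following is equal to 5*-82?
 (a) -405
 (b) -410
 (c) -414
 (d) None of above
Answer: b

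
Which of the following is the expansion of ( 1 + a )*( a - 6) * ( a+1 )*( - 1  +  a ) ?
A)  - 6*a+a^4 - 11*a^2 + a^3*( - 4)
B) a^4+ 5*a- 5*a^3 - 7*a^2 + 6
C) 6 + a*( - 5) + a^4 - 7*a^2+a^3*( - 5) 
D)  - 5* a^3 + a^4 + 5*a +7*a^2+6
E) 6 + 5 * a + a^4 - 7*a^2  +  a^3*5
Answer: B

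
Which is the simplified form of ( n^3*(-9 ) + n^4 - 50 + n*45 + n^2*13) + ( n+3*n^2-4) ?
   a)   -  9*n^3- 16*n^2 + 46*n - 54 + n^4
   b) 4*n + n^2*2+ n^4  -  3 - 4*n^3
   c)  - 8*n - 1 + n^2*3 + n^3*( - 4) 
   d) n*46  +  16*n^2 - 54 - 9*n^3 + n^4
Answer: d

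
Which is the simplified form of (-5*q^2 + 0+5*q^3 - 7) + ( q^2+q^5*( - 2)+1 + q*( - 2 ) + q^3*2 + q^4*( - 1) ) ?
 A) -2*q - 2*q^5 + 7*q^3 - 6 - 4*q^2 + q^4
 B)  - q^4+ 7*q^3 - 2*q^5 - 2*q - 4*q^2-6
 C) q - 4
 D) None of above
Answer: B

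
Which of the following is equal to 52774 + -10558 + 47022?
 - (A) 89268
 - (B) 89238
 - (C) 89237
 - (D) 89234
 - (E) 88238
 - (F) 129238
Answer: B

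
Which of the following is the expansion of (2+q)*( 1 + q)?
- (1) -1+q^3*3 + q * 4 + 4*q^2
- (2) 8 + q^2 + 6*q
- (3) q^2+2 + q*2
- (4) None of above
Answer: 4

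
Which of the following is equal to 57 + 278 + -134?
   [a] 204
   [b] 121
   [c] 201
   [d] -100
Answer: c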